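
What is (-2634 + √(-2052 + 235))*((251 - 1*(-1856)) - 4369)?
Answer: 5958108 - 2262*I*√1817 ≈ 5.9581e+6 - 96421.0*I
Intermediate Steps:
(-2634 + √(-2052 + 235))*((251 - 1*(-1856)) - 4369) = (-2634 + √(-1817))*((251 + 1856) - 4369) = (-2634 + I*√1817)*(2107 - 4369) = (-2634 + I*√1817)*(-2262) = 5958108 - 2262*I*√1817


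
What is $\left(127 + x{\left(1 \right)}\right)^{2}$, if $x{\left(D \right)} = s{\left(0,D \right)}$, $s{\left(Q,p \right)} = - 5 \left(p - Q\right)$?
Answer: $14884$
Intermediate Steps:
$s{\left(Q,p \right)} = - 5 p + 5 Q$
$x{\left(D \right)} = - 5 D$ ($x{\left(D \right)} = - 5 D + 5 \cdot 0 = - 5 D + 0 = - 5 D$)
$\left(127 + x{\left(1 \right)}\right)^{2} = \left(127 - 5\right)^{2} = 122^{2} = 14884$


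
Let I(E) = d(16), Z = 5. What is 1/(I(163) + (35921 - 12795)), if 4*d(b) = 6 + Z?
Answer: 4/92515 ≈ 4.3236e-5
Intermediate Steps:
d(b) = 11/4 (d(b) = (6 + 5)/4 = (¼)*11 = 11/4)
I(E) = 11/4
1/(I(163) + (35921 - 12795)) = 1/(11/4 + (35921 - 12795)) = 1/(11/4 + 23126) = 1/(92515/4) = 4/92515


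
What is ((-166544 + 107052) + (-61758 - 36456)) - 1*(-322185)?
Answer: 164479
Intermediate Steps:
((-166544 + 107052) + (-61758 - 36456)) - 1*(-322185) = (-59492 - 98214) + 322185 = -157706 + 322185 = 164479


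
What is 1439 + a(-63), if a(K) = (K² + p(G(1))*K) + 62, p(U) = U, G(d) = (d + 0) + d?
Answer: 5344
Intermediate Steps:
G(d) = 2*d (G(d) = d + d = 2*d)
a(K) = 62 + K² + 2*K (a(K) = (K² + (2*1)*K) + 62 = (K² + 2*K) + 62 = 62 + K² + 2*K)
1439 + a(-63) = 1439 + (62 + (-63)² + 2*(-63)) = 1439 + (62 + 3969 - 126) = 1439 + 3905 = 5344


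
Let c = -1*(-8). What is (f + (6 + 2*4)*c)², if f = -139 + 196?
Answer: 28561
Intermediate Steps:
f = 57
c = 8
(f + (6 + 2*4)*c)² = (57 + (6 + 2*4)*8)² = (57 + (6 + 8)*8)² = (57 + 14*8)² = (57 + 112)² = 169² = 28561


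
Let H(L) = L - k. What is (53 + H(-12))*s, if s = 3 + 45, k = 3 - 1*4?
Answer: 2016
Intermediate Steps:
k = -1 (k = 3 - 4 = -1)
H(L) = 1 + L (H(L) = L - 1*(-1) = L + 1 = 1 + L)
s = 48
(53 + H(-12))*s = (53 + (1 - 12))*48 = (53 - 11)*48 = 42*48 = 2016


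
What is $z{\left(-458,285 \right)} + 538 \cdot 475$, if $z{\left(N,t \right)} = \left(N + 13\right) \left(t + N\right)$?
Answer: $332535$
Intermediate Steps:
$z{\left(N,t \right)} = \left(13 + N\right) \left(N + t\right)$
$z{\left(-458,285 \right)} + 538 \cdot 475 = \left(\left(-458\right)^{2} + 13 \left(-458\right) + 13 \cdot 285 - 130530\right) + 538 \cdot 475 = \left(209764 - 5954 + 3705 - 130530\right) + 255550 = 76985 + 255550 = 332535$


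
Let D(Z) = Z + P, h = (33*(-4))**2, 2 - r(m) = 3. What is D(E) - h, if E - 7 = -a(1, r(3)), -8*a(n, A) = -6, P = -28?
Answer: -69783/4 ≈ -17446.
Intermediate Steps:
r(m) = -1 (r(m) = 2 - 1*3 = 2 - 3 = -1)
a(n, A) = 3/4 (a(n, A) = -1/8*(-6) = 3/4)
E = 25/4 (E = 7 - 1*3/4 = 7 - 3/4 = 25/4 ≈ 6.2500)
h = 17424 (h = (-132)**2 = 17424)
D(Z) = -28 + Z (D(Z) = Z - 28 = -28 + Z)
D(E) - h = (-28 + 25/4) - 1*17424 = -87/4 - 17424 = -69783/4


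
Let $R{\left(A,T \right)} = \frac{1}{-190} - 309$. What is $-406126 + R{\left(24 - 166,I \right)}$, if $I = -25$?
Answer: $- \frac{77222651}{190} \approx -4.0644 \cdot 10^{5}$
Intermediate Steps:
$R{\left(A,T \right)} = - \frac{58711}{190}$ ($R{\left(A,T \right)} = - \frac{1}{190} - 309 = - \frac{58711}{190}$)
$-406126 + R{\left(24 - 166,I \right)} = -406126 - \frac{58711}{190} = - \frac{77222651}{190}$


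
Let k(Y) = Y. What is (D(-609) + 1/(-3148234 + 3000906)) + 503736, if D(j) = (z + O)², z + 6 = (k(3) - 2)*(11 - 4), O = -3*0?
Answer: 74214564735/147328 ≈ 5.0374e+5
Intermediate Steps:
O = 0
z = 1 (z = -6 + (3 - 2)*(11 - 4) = -6 + 1*7 = -6 + 7 = 1)
D(j) = 1 (D(j) = (1 + 0)² = 1² = 1)
(D(-609) + 1/(-3148234 + 3000906)) + 503736 = (1 + 1/(-3148234 + 3000906)) + 503736 = (1 + 1/(-147328)) + 503736 = (1 - 1/147328) + 503736 = 147327/147328 + 503736 = 74214564735/147328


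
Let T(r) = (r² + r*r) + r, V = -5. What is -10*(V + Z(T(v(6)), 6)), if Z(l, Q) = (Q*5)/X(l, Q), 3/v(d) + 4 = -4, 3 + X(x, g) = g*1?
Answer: -50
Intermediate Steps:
X(x, g) = -3 + g (X(x, g) = -3 + g*1 = -3 + g)
v(d) = -3/8 (v(d) = 3/(-4 - 4) = 3/(-8) = 3*(-⅛) = -3/8)
T(r) = r + 2*r² (T(r) = (r² + r²) + r = 2*r² + r = r + 2*r²)
Z(l, Q) = 5*Q/(-3 + Q) (Z(l, Q) = (Q*5)/(-3 + Q) = (5*Q)/(-3 + Q) = 5*Q/(-3 + Q))
-10*(V + Z(T(v(6)), 6)) = -10*(-5 + 5*6/(-3 + 6)) = -10*(-5 + 5*6/3) = -10*(-5 + 5*6*(⅓)) = -10*(-5 + 10) = -10*5 = -50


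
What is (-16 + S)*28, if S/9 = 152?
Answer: 37856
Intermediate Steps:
S = 1368 (S = 9*152 = 1368)
(-16 + S)*28 = (-16 + 1368)*28 = 1352*28 = 37856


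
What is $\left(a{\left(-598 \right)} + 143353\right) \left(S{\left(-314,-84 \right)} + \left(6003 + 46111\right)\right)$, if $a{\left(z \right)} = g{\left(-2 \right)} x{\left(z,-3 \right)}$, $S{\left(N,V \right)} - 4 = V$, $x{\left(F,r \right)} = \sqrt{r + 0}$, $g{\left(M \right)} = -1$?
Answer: $7459230002 - 52034 i \sqrt{3} \approx 7.4592 \cdot 10^{9} - 90126.0 i$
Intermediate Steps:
$x{\left(F,r \right)} = \sqrt{r}$
$S{\left(N,V \right)} = 4 + V$
$a{\left(z \right)} = - i \sqrt{3}$ ($a{\left(z \right)} = - \sqrt{-3} = - i \sqrt{3}$)
$\left(a{\left(-598 \right)} + 143353\right) \left(S{\left(-314,-84 \right)} + \left(6003 + 46111\right)\right) = \left(- i \sqrt{3} + 143353\right) \left(\left(4 - 84\right) + \left(6003 + 46111\right)\right) = \left(143353 - i \sqrt{3}\right) \left(-80 + 52114\right) = \left(143353 - i \sqrt{3}\right) 52034 = 7459230002 - 52034 i \sqrt{3}$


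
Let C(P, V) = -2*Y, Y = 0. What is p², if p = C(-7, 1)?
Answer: 0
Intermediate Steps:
C(P, V) = 0 (C(P, V) = -2*0 = 0)
p = 0
p² = 0² = 0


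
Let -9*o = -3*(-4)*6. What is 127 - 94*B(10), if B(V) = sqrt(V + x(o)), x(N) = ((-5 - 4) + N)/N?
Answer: 127 - 47*sqrt(194)/2 ≈ -200.32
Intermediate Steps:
o = -8 (o = -(-3*(-4))*6/9 = -4*6/3 = -1/9*72 = -8)
x(N) = (-9 + N)/N
B(V) = sqrt(17/8 + V) (B(V) = sqrt(V + (-9 - 8)/(-8)) = sqrt(V - 1/8*(-17)) = sqrt(V + 17/8) = sqrt(17/8 + V))
127 - 94*B(10) = 127 - 47*sqrt(34 + 16*10)/2 = 127 - 47*sqrt(34 + 160)/2 = 127 - 47*sqrt(194)/2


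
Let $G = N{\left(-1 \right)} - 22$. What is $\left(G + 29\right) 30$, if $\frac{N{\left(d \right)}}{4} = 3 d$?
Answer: $-150$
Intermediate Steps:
$N{\left(d \right)} = 12 d$ ($N{\left(d \right)} = 4 \cdot 3 d = 12 d$)
$G = -34$ ($G = 12 \left(-1\right) - 22 = -12 - 22 = -34$)
$\left(G + 29\right) 30 = \left(-34 + 29\right) 30 = \left(-5\right) 30 = -150$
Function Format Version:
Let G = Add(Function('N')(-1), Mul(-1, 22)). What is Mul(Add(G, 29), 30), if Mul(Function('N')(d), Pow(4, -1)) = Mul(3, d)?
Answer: -150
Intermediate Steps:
Function('N')(d) = Mul(12, d) (Function('N')(d) = Mul(4, Mul(3, d)) = Mul(12, d))
G = -34 (G = Add(Mul(12, -1), Mul(-1, 22)) = Add(-12, -22) = -34)
Mul(Add(G, 29), 30) = Mul(Add(-34, 29), 30) = Mul(-5, 30) = -150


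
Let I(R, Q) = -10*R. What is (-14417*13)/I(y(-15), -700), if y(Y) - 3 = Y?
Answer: -187421/120 ≈ -1561.8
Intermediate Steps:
y(Y) = 3 + Y
(-14417*13)/I(y(-15), -700) = (-14417*13)/((-10*(3 - 15))) = -187421/((-10*(-12))) = -187421/120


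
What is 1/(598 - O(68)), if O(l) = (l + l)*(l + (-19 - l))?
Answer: 1/3182 ≈ 0.00031427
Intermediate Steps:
O(l) = -38*l (O(l) = (2*l)*(-19) = -38*l)
1/(598 - O(68)) = 1/(598 - (-38)*68) = 1/(598 - 1*(-2584)) = 1/(598 + 2584) = 1/3182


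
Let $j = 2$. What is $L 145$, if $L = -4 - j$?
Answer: $-870$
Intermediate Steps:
$L = -6$ ($L = -4 - 2 = -6$)
$L 145 = \left(-6\right) 145 = -870$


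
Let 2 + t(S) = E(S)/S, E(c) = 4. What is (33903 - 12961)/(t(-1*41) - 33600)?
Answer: -429311/688843 ≈ -0.62323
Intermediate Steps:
t(S) = -2 + 4/S
(33903 - 12961)/(t(-1*41) - 33600) = (33903 - 12961)/((-2 + 4/((-1*41))) - 33600) = 20942/((-2 + 4/(-41)) - 33600) = 20942/((-2 + 4*(-1/41)) - 33600) = 20942/((-2 - 4/41) - 33600) = 20942/(-86/41 - 33600) = 20942/(-1377686/41) = 20942*(-41/1377686) = -429311/688843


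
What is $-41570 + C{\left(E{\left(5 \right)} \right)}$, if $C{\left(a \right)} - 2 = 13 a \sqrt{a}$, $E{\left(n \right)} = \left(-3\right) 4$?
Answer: $-41568 - 312 i \sqrt{3} \approx -41568.0 - 540.4 i$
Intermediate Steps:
$E{\left(n \right)} = -12$
$C{\left(a \right)} = 2 + 13 a^{\frac{3}{2}}$ ($C{\left(a \right)} = 2 + 13 a \sqrt{a} = 2 + 13 a^{\frac{3}{2}}$)
$-41570 + C{\left(E{\left(5 \right)} \right)} = -41570 + \left(2 + 13 \left(-12\right)^{\frac{3}{2}}\right) = -41570 + \left(2 + 13 \left(- 24 i \sqrt{3}\right)\right) = -41570 + \left(2 - 312 i \sqrt{3}\right) = -41568 - 312 i \sqrt{3}$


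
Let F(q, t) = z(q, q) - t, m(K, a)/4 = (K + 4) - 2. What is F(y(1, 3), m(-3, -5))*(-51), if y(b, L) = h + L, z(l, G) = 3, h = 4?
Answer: -357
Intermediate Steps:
m(K, a) = 8 + 4*K (m(K, a) = 4*((K + 4) - 2) = 4*((4 + K) - 2) = 4*(2 + K) = 8 + 4*K)
y(b, L) = 4 + L
F(q, t) = 3 - t
F(y(1, 3), m(-3, -5))*(-51) = (3 - (8 + 4*(-3)))*(-51) = (3 - (8 - 12))*(-51) = (3 - 1*(-4))*(-51) = (3 + 4)*(-51) = 7*(-51) = -357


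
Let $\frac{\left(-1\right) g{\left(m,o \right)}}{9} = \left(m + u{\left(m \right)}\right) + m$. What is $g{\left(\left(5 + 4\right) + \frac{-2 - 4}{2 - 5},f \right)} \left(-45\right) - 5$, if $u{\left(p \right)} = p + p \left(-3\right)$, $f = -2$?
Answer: $-5$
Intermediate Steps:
$u{\left(p \right)} = - 2 p$ ($u{\left(p \right)} = p - 3 p = - 2 p$)
$g{\left(m,o \right)} = 0$ ($g{\left(m,o \right)} = - 9 \left(\left(m - 2 m\right) + m\right) = - 9 \left(- m + m\right) = \left(-9\right) 0 = 0$)
$g{\left(\left(5 + 4\right) + \frac{-2 - 4}{2 - 5},f \right)} \left(-45\right) - 5 = 0 \left(-45\right) - 5 = 0 - 5 = -5$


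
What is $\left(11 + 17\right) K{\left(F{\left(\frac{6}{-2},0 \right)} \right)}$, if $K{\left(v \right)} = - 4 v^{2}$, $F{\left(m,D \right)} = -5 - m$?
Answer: $-448$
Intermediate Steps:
$\left(11 + 17\right) K{\left(F{\left(\frac{6}{-2},0 \right)} \right)} = \left(11 + 17\right) \left(- 4 \left(-5 - \frac{6}{-2}\right)^{2}\right) = 28 \left(- 4 \left(-5 - 6 \left(- \frac{1}{2}\right)\right)^{2}\right) = 28 \left(- 4 \left(-5 - -3\right)^{2}\right) = 28 \left(- 4 \left(-5 + 3\right)^{2}\right) = 28 \left(- 4 \left(-2\right)^{2}\right) = 28 \left(\left(-4\right) 4\right) = 28 \left(-16\right) = -448$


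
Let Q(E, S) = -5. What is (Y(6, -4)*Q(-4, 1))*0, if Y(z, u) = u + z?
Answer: 0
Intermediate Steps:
(Y(6, -4)*Q(-4, 1))*0 = ((-4 + 6)*(-5))*0 = (2*(-5))*0 = -10*0 = 0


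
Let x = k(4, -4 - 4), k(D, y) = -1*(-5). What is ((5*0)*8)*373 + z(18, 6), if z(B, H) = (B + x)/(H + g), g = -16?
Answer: -23/10 ≈ -2.3000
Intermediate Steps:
k(D, y) = 5
x = 5
z(B, H) = (5 + B)/(-16 + H) (z(B, H) = (B + 5)/(H - 16) = (5 + B)/(-16 + H))
((5*0)*8)*373 + z(18, 6) = ((5*0)*8)*373 + (5 + 18)/(-16 + 6) = (0*8)*373 + 23/(-10) = 0*373 - 1/10*23 = 0 - 23/10 = -23/10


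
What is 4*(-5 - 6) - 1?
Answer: -45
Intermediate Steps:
4*(-5 - 6) - 1 = 4*(-11) - 1 = -44 - 1 = -45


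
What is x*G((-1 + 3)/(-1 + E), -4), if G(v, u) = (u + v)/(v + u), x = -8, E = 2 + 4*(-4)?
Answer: -8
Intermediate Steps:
E = -14 (E = 2 - 16 = -14)
G(v, u) = 1 (G(v, u) = (u + v)/(u + v) = 1)
x*G((-1 + 3)/(-1 + E), -4) = -8*1 = -8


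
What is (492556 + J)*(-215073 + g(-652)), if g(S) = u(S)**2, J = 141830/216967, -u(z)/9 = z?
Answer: 3656865194852434182/216967 ≈ 1.6854e+13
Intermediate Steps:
u(z) = -9*z
J = 141830/216967 (J = 141830*(1/216967) = 141830/216967 ≈ 0.65369)
g(S) = 81*S**2 (g(S) = (-9*S)**2 = 81*S**2)
(492556 + J)*(-215073 + g(-652)) = (492556 + 141830/216967)*(-215073 + 81*(-652)**2) = 106868539482*(-215073 + 81*425104)/216967 = 106868539482*(-215073 + 34433424)/216967 = (106868539482/216967)*34218351 = 3656865194852434182/216967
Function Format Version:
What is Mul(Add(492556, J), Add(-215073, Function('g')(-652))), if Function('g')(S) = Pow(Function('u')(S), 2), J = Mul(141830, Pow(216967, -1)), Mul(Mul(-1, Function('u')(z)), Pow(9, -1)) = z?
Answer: Rational(3656865194852434182, 216967) ≈ 1.6854e+13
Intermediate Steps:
Function('u')(z) = Mul(-9, z)
J = Rational(141830, 216967) (J = Mul(141830, Rational(1, 216967)) = Rational(141830, 216967) ≈ 0.65369)
Function('g')(S) = Mul(81, Pow(S, 2)) (Function('g')(S) = Pow(Mul(-9, S), 2) = Mul(81, Pow(S, 2)))
Mul(Add(492556, J), Add(-215073, Function('g')(-652))) = Mul(Add(492556, Rational(141830, 216967)), Add(-215073, Mul(81, Pow(-652, 2)))) = Mul(Rational(106868539482, 216967), Add(-215073, Mul(81, 425104))) = Mul(Rational(106868539482, 216967), Add(-215073, 34433424)) = Mul(Rational(106868539482, 216967), 34218351) = Rational(3656865194852434182, 216967)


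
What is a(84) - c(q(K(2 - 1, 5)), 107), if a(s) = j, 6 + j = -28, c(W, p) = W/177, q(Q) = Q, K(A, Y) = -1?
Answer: -6017/177 ≈ -33.994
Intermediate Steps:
c(W, p) = W/177 (c(W, p) = W*(1/177) = W/177)
j = -34 (j = -6 - 28 = -34)
a(s) = -34
a(84) - c(q(K(2 - 1, 5)), 107) = -34 - (-1)/177 = -34 - 1*(-1/177) = -34 + 1/177 = -6017/177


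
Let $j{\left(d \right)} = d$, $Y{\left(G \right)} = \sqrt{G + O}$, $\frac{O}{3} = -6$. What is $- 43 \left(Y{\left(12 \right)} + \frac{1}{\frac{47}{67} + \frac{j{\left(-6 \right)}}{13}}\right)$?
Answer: $- \frac{37453}{209} - 43 i \sqrt{6} \approx -179.2 - 105.33 i$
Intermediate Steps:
$O = -18$ ($O = 3 \left(-6\right) = -18$)
$Y{\left(G \right)} = \sqrt{-18 + G}$ ($Y{\left(G \right)} = \sqrt{G - 18} = \sqrt{-18 + G}$)
$- 43 \left(Y{\left(12 \right)} + \frac{1}{\frac{47}{67} + \frac{j{\left(-6 \right)}}{13}}\right) = - 43 \left(\sqrt{-18 + 12} + \frac{1}{\frac{47}{67} - \frac{6}{13}}\right) = - 43 \left(\sqrt{-6} + \frac{1}{47 \cdot \frac{1}{67} - \frac{6}{13}}\right) = - 43 \left(i \sqrt{6} + \frac{1}{\frac{47}{67} - \frac{6}{13}}\right) = - 43 \left(i \sqrt{6} + \frac{1}{\frac{209}{871}}\right) = - 43 \left(i \sqrt{6} + \frac{871}{209}\right) = - 43 \left(\frac{871}{209} + i \sqrt{6}\right) = - \frac{37453}{209} - 43 i \sqrt{6}$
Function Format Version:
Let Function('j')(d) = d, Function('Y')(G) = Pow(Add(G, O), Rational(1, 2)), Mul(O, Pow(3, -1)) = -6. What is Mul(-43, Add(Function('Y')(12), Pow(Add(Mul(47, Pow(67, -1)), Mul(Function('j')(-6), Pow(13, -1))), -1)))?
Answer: Add(Rational(-37453, 209), Mul(-43, I, Pow(6, Rational(1, 2)))) ≈ Add(-179.20, Mul(-105.33, I))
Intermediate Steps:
O = -18 (O = Mul(3, -6) = -18)
Function('Y')(G) = Pow(Add(-18, G), Rational(1, 2)) (Function('Y')(G) = Pow(Add(G, -18), Rational(1, 2)) = Pow(Add(-18, G), Rational(1, 2)))
Mul(-43, Add(Function('Y')(12), Pow(Add(Mul(47, Pow(67, -1)), Mul(Function('j')(-6), Pow(13, -1))), -1))) = Mul(-43, Add(Pow(Add(-18, 12), Rational(1, 2)), Pow(Add(Mul(47, Pow(67, -1)), Mul(-6, Pow(13, -1))), -1))) = Mul(-43, Add(Pow(-6, Rational(1, 2)), Pow(Add(Mul(47, Rational(1, 67)), Mul(-6, Rational(1, 13))), -1))) = Mul(-43, Add(Mul(I, Pow(6, Rational(1, 2))), Pow(Add(Rational(47, 67), Rational(-6, 13)), -1))) = Mul(-43, Add(Mul(I, Pow(6, Rational(1, 2))), Pow(Rational(209, 871), -1))) = Mul(-43, Add(Mul(I, Pow(6, Rational(1, 2))), Rational(871, 209))) = Mul(-43, Add(Rational(871, 209), Mul(I, Pow(6, Rational(1, 2))))) = Add(Rational(-37453, 209), Mul(-43, I, Pow(6, Rational(1, 2))))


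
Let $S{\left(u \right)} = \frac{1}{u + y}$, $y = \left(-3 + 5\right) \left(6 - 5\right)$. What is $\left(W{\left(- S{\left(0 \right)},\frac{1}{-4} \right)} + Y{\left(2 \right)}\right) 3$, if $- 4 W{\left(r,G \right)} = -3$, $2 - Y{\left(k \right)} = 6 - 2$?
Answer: $- \frac{15}{4} \approx -3.75$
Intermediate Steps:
$Y{\left(k \right)} = -2$ ($Y{\left(k \right)} = 2 - \left(6 - 2\right) = 2 - 4 = -2$)
$y = 2$ ($y = 2 \cdot 1 = 2$)
$S{\left(u \right)} = \frac{1}{2 + u}$ ($S{\left(u \right)} = \frac{1}{u + 2} = \frac{1}{2 + u}$)
$W{\left(r,G \right)} = \frac{3}{4}$ ($W{\left(r,G \right)} = \left(- \frac{1}{4}\right) \left(-3\right) = \frac{3}{4}$)
$\left(W{\left(- S{\left(0 \right)},\frac{1}{-4} \right)} + Y{\left(2 \right)}\right) 3 = \left(\frac{3}{4} - 2\right) 3 = \left(- \frac{5}{4}\right) 3 = - \frac{15}{4}$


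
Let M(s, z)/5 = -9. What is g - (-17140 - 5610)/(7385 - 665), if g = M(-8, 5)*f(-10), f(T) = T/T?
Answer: -3995/96 ≈ -41.615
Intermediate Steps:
f(T) = 1
M(s, z) = -45 (M(s, z) = 5*(-9) = -45)
g = -45 (g = -45*1 = -45)
g - (-17140 - 5610)/(7385 - 665) = -45 - (-17140 - 5610)/(7385 - 665) = -45 - (-22750)/6720 = -45 - 1*(-325/96) = -45 + 325/96 = -3995/96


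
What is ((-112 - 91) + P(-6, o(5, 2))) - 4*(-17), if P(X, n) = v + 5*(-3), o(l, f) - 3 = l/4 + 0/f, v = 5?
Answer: -145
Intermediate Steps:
o(l, f) = 3 + l/4 (o(l, f) = 3 + (l/4 + 0/f) = 3 + (l*(¼) + 0) = 3 + (l/4 + 0) = 3 + l/4)
P(X, n) = -10 (P(X, n) = 5 + 5*(-3) = 5 - 15 = -10)
((-112 - 91) + P(-6, o(5, 2))) - 4*(-17) = ((-112 - 91) - 10) - 4*(-17) = (-203 - 10) + 68 = -213 + 68 = -145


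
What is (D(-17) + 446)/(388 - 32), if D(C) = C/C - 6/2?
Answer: 111/89 ≈ 1.2472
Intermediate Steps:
D(C) = -2 (D(C) = 1 - 6*½ = 1 - 3 = -2)
(D(-17) + 446)/(388 - 32) = (-2 + 446)/(388 - 32) = 444/356 = 444*(1/356) = 111/89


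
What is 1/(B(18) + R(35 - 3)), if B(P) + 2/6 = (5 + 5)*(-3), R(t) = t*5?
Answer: 3/389 ≈ 0.0077121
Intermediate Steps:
R(t) = 5*t
B(P) = -91/3 (B(P) = -⅓ + (5 + 5)*(-3) = -⅓ + 10*(-3) = -⅓ - 30 = -91/3)
1/(B(18) + R(35 - 3)) = 1/(-91/3 + 5*(35 - 3)) = 1/(-91/3 + 5*32) = 1/(-91/3 + 160) = 1/(389/3) = 3/389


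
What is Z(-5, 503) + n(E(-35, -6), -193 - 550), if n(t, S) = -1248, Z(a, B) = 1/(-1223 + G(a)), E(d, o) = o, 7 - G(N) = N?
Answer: -1511329/1211 ≈ -1248.0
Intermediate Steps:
G(N) = 7 - N
Z(a, B) = 1/(-1216 - a) (Z(a, B) = 1/(-1223 + (7 - a)) = 1/(-1216 - a))
Z(-5, 503) + n(E(-35, -6), -193 - 550) = -1/(1216 - 5) - 1248 = -1/1211 - 1248 = -1511329/1211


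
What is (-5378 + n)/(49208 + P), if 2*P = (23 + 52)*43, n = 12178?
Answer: 13600/101641 ≈ 0.13380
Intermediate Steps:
P = 3225/2 (P = ((23 + 52)*43)/2 = (75*43)/2 = (½)*3225 = 3225/2 ≈ 1612.5)
(-5378 + n)/(49208 + P) = (-5378 + 12178)/(49208 + 3225/2) = 6800/(101641/2) = 6800*(2/101641) = 13600/101641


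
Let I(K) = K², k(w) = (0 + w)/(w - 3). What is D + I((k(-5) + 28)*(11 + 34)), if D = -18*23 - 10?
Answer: 106165889/64 ≈ 1.6588e+6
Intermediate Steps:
k(w) = w/(-3 + w)
D = -424 (D = -414 - 10 = -424)
D + I((k(-5) + 28)*(11 + 34)) = -424 + ((-5/(-3 - 5) + 28)*(11 + 34))² = -424 + ((-5/(-8) + 28)*45)² = -424 + ((-5*(-⅛) + 28)*45)² = -424 + ((5/8 + 28)*45)² = -424 + ((229/8)*45)² = -424 + (10305/8)² = -424 + 106193025/64 = 106165889/64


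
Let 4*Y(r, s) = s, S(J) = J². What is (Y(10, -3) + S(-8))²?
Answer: 64009/16 ≈ 4000.6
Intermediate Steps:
Y(r, s) = s/4
(Y(10, -3) + S(-8))² = ((¼)*(-3) + (-8)²)² = (-¾ + 64)² = (253/4)² = 64009/16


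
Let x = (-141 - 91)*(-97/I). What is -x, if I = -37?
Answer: 22504/37 ≈ 608.22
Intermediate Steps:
x = -22504/37 (x = (-141 - 91)*(-97/(-37)) = -(-22504)*(-1)/37 = -232*97/37 = -22504/37 ≈ -608.22)
-x = -1*(-22504/37) = 22504/37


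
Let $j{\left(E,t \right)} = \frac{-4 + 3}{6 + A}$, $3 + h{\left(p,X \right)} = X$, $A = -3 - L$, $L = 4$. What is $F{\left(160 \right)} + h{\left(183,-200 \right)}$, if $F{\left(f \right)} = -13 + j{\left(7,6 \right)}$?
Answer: $-215$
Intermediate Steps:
$A = -7$ ($A = -3 - 4 = -7$)
$h{\left(p,X \right)} = -3 + X$
$j{\left(E,t \right)} = 1$ ($j{\left(E,t \right)} = \frac{-4 + 3}{6 - 7} = - \frac{1}{-1} = \left(-1\right) \left(-1\right) = 1$)
$F{\left(f \right)} = -12$ ($F{\left(f \right)} = -13 + 1 = -12$)
$F{\left(160 \right)} + h{\left(183,-200 \right)} = -12 - 203 = -215$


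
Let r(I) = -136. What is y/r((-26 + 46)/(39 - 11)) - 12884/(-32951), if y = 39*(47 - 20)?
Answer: -32945179/4481336 ≈ -7.3516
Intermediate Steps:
y = 1053 (y = 39*27 = 1053)
y/r((-26 + 46)/(39 - 11)) - 12884/(-32951) = 1053/(-136) - 12884/(-32951) = 1053*(-1/136) - 12884*(-1/32951) = -1053/136 + 12884/32951 = -32945179/4481336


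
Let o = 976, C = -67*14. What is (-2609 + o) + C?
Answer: -2571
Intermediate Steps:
C = -938
(-2609 + o) + C = (-2609 + 976) - 938 = -1633 - 938 = -2571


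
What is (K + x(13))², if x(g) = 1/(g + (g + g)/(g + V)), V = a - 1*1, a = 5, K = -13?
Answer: 10201636/61009 ≈ 167.22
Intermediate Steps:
V = 4 (V = 5 - 1*1 = 5 - 1 = 4)
x(g) = 1/(g + 2*g/(4 + g)) (x(g) = 1/(g + (g + g)/(g + 4)) = 1/(g + (2*g)/(4 + g)) = 1/(g + 2*g/(4 + g)))
(K + x(13))² = (-13 + (4 + 13)/(13*(6 + 13)))² = (-13 + (1/13)*17/19)² = (-13 + (1/13)*(1/19)*17)² = (-13 + 17/247)² = (-3194/247)² = 10201636/61009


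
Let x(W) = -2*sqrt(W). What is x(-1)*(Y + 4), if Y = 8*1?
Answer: -24*I ≈ -24.0*I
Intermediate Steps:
Y = 8
x(-1)*(Y + 4) = (-2*I)*(8 + 4) = -2*I*12 = -24*I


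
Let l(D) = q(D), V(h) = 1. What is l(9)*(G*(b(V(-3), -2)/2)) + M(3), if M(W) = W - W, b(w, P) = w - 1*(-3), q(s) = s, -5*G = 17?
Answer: -306/5 ≈ -61.200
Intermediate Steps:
G = -17/5 (G = -⅕*17 = -17/5 ≈ -3.4000)
b(w, P) = 3 + w (b(w, P) = w + 3 = 3 + w)
l(D) = D
M(W) = 0
l(9)*(G*(b(V(-3), -2)/2)) + M(3) = 9*(-17*(3 + 1)/(5*2)) + 0 = 9*(-68/(5*2)) + 0 = 9*(-17/5*2) + 0 = 9*(-34/5) + 0 = -306/5 + 0 = -306/5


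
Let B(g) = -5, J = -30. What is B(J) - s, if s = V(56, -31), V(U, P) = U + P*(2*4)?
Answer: 187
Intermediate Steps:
V(U, P) = U + 8*P (V(U, P) = U + P*8 = U + 8*P)
s = -192 (s = 56 + 8*(-31) = 56 - 248 = -192)
B(J) - s = -5 - 1*(-192) = -5 + 192 = 187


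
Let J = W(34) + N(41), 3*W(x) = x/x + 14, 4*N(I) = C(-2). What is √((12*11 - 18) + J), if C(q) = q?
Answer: √474/2 ≈ 10.886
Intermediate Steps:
N(I) = -½ (N(I) = (¼)*(-2) = -½)
W(x) = 5 (W(x) = (x/x + 14)/3 = (1 + 14)/3 = (⅓)*15 = 5)
J = 9/2 (J = 5 - ½ = 9/2 ≈ 4.5000)
√((12*11 - 18) + J) = √((12*11 - 18) + 9/2) = √((132 - 18) + 9/2) = √(114 + 9/2) = √(237/2) = √474/2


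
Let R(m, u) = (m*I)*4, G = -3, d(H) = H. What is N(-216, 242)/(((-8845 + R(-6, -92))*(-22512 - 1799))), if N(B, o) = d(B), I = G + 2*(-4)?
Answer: -216/208612691 ≈ -1.0354e-6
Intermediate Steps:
I = -11 (I = -3 + 2*(-4) = -3 - 8 = -11)
N(B, o) = B
R(m, u) = -44*m (R(m, u) = (m*(-11))*4 = -11*m*4 = -44*m)
N(-216, 242)/(((-8845 + R(-6, -92))*(-22512 - 1799))) = -216*1/((-22512 - 1799)*(-8845 - 44*(-6))) = -216*(-1/(24311*(-8845 + 264))) = -216/((-8581*(-24311))) = -216/208612691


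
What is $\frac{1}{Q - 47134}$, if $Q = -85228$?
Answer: $- \frac{1}{132362} \approx -7.555 \cdot 10^{-6}$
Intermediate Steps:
$\frac{1}{Q - 47134} = \frac{1}{-85228 - 47134} = \frac{1}{-132362} = - \frac{1}{132362}$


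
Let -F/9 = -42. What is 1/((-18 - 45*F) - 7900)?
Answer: -1/24928 ≈ -4.0116e-5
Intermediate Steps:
F = 378 (F = -9*(-42) = 378)
1/((-18 - 45*F) - 7900) = 1/((-18 - 45*378) - 7900) = 1/((-18 - 17010) - 7900) = 1/(-17028 - 7900) = 1/(-24928) = -1/24928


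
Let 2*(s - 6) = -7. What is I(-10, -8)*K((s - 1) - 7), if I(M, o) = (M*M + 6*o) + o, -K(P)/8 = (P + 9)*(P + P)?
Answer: 13552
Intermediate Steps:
s = 5/2 (s = 6 + (½)*(-7) = 6 - 7/2 = 5/2 ≈ 2.5000)
K(P) = -16*P*(9 + P) (K(P) = -8*(P + 9)*(P + P) = -8*(9 + P)*2*P = -16*P*(9 + P))
I(M, o) = M² + 7*o (I(M, o) = (M² + 6*o) + o = M² + 7*o)
I(-10, -8)*K((s - 1) - 7) = ((-10)² + 7*(-8))*(-16*((5/2 - 1) - 7)*(9 + ((5/2 - 1) - 7))) = (100 - 56)*(-16*(3/2 - 7)*(9 + (3/2 - 7))) = 44*(-16*(-11/2)*(9 - 11/2)) = 44*(-16*(-11/2)*7/2) = 44*308 = 13552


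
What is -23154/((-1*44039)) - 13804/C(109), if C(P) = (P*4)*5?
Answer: -139359659/24001255 ≈ -5.8064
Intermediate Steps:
C(P) = 20*P (C(P) = (4*P)*5 = 20*P)
-23154/((-1*44039)) - 13804/C(109) = -23154/((-1*44039)) - 13804/(20*109) = -23154/(-44039) - 13804/2180 = -23154*(-1/44039) - 13804*1/2180 = 23154/44039 - 3451/545 = -139359659/24001255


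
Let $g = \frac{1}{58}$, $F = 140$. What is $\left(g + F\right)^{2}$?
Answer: $\frac{65950641}{3364} \approx 19605.0$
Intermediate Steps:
$g = \frac{1}{58} \approx 0.017241$
$\left(g + F\right)^{2} = \left(\frac{1}{58} + 140\right)^{2} = \left(\frac{8121}{58}\right)^{2} = \frac{65950641}{3364}$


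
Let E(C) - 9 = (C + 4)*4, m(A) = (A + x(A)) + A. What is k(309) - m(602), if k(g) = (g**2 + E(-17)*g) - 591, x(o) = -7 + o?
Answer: 79804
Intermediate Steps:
m(A) = -7 + 3*A (m(A) = (A + (-7 + A)) + A = (-7 + 2*A) + A = -7 + 3*A)
E(C) = 25 + 4*C (E(C) = 9 + (C + 4)*4 = 9 + (4 + C)*4 = 9 + (16 + 4*C) = 25 + 4*C)
k(g) = -591 + g**2 - 43*g (k(g) = (g**2 + (25 + 4*(-17))*g) - 591 = (g**2 + (25 - 68)*g) - 591 = (g**2 - 43*g) - 591 = -591 + g**2 - 43*g)
k(309) - m(602) = (-591 + 309**2 - 43*309) - (-7 + 3*602) = (-591 + 95481 - 13287) - (-7 + 1806) = 81603 - 1*1799 = 81603 - 1799 = 79804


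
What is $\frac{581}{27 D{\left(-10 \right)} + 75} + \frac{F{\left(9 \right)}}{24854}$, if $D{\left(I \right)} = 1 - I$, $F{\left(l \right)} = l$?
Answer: $\frac{7221761}{4622844} \approx 1.5622$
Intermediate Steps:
$\frac{581}{27 D{\left(-10 \right)} + 75} + \frac{F{\left(9 \right)}}{24854} = \frac{581}{27 \left(1 - -10\right) + 75} + \frac{9}{24854} = \frac{581}{27 \left(1 + 10\right) + 75} + 9 \cdot \frac{1}{24854} = \frac{581}{27 \cdot 11 + 75} + \frac{9}{24854} = \frac{581}{297 + 75} + \frac{9}{24854} = \frac{581}{372} + \frac{9}{24854} = \frac{7221761}{4622844}$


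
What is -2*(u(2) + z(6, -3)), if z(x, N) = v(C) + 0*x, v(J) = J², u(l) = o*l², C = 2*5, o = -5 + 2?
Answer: -176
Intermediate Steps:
o = -3
C = 10
u(l) = -3*l²
z(x, N) = 100 (z(x, N) = 10² + 0*x = 100 + 0 = 100)
-2*(u(2) + z(6, -3)) = -2*(-3*2² + 100) = -2*(-3*4 + 100) = -2*(-12 + 100) = -2*88 = -176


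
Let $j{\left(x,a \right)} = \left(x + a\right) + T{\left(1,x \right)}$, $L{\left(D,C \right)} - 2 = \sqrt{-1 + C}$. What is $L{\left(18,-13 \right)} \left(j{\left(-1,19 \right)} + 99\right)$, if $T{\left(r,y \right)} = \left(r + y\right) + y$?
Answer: $232 + 116 i \sqrt{14} \approx 232.0 + 434.03 i$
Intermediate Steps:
$T{\left(r,y \right)} = r + 2 y$
$L{\left(D,C \right)} = 2 + \sqrt{-1 + C}$
$j{\left(x,a \right)} = 1 + a + 3 x$ ($j{\left(x,a \right)} = \left(x + a\right) + \left(1 + 2 x\right) = \left(a + x\right) + \left(1 + 2 x\right) = 1 + a + 3 x$)
$L{\left(18,-13 \right)} \left(j{\left(-1,19 \right)} + 99\right) = \left(2 + \sqrt{-1 - 13}\right) \left(\left(1 + 19 + 3 \left(-1\right)\right) + 99\right) = \left(2 + \sqrt{-14}\right) \left(\left(1 + 19 - 3\right) + 99\right) = \left(2 + i \sqrt{14}\right) \left(17 + 99\right) = \left(2 + i \sqrt{14}\right) 116 = 232 + 116 i \sqrt{14}$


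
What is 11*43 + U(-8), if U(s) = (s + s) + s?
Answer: 449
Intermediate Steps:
U(s) = 3*s (U(s) = 2*s + s = 3*s)
11*43 + U(-8) = 11*43 + 3*(-8) = 473 - 24 = 449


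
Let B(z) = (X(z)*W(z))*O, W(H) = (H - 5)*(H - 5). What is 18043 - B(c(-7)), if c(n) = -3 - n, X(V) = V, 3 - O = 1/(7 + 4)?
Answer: 198345/11 ≈ 18031.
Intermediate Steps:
O = 32/11 (O = 3 - 1/(7 + 4) = 3 - 1/11 = 32/11 ≈ 2.9091)
W(H) = (-5 + H)² (W(H) = (-5 + H)*(-5 + H) = (-5 + H)²)
B(z) = 32*z*(-5 + z)²/11 (B(z) = (z*(-5 + z)²)*(32/11) = 32*z*(-5 + z)²/11)
18043 - B(c(-7)) = 18043 - 32*(-3 - 1*(-7))*(-5 + (-3 - 1*(-7)))²/11 = 18043 - 32*(-3 + 7)*(-5 + (-3 + 7))²/11 = 18043 - 32*4*(-5 + 4)²/11 = 18043 - 32*4*(-1)²/11 = 18043 - 32*4/11 = 18043 - 1*128/11 = 18043 - 128/11 = 198345/11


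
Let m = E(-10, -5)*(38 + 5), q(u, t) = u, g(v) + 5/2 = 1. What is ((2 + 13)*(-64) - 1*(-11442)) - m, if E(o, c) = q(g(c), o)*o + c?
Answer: 10052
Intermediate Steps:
g(v) = -3/2 (g(v) = -5/2 + 1 = -3/2)
E(o, c) = c - 3*o/2 (E(o, c) = -3*o/2 + c = c - 3*o/2)
m = 430 (m = (-5 - 3/2*(-10))*(38 + 5) = (-5 + 15)*43 = 10*43 = 430)
((2 + 13)*(-64) - 1*(-11442)) - m = ((2 + 13)*(-64) - 1*(-11442)) - 1*430 = (15*(-64) + 11442) - 430 = (-960 + 11442) - 430 = 10482 - 430 = 10052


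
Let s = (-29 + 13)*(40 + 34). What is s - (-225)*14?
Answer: 1966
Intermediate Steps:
s = -1184 (s = -16*74 = -1184)
s - (-225)*14 = -1184 - (-225)*14 = -1184 - 45*(-70) = -1184 + 3150 = 1966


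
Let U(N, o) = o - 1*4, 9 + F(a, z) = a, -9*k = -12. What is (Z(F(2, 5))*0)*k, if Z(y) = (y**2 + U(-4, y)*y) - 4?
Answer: 0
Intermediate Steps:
k = 4/3 (k = -1/9*(-12) = 4/3 ≈ 1.3333)
F(a, z) = -9 + a
U(N, o) = -4 + o (U(N, o) = o - 4 = -4 + o)
Z(y) = -4 + y**2 + y*(-4 + y) (Z(y) = (y**2 + (-4 + y)*y) - 4 = (y**2 + y*(-4 + y)) - 4 = -4 + y**2 + y*(-4 + y))
(Z(F(2, 5))*0)*k = ((-4 + (-9 + 2)**2 + (-9 + 2)*(-4 + (-9 + 2)))*0)*(4/3) = ((-4 + (-7)**2 - 7*(-4 - 7))*0)*(4/3) = ((-4 + 49 - 7*(-11))*0)*(4/3) = ((-4 + 49 + 77)*0)*(4/3) = (122*0)*(4/3) = 0*(4/3) = 0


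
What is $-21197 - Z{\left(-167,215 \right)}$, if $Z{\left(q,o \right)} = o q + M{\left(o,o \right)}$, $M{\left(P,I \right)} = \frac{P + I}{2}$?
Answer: $14493$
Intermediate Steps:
$M{\left(P,I \right)} = \frac{I}{2} + \frac{P}{2}$ ($M{\left(P,I \right)} = \left(I + P\right) \frac{1}{2} = \frac{I}{2} + \frac{P}{2}$)
$Z{\left(q,o \right)} = o + o q$ ($Z{\left(q,o \right)} = o q + \left(\frac{o}{2} + \frac{o}{2}\right) = o q + o = o + o q$)
$-21197 - Z{\left(-167,215 \right)} = -21197 - 215 \left(1 - 167\right) = -21197 - 215 \left(-166\right) = -21197 - -35690 = -21197 + 35690 = 14493$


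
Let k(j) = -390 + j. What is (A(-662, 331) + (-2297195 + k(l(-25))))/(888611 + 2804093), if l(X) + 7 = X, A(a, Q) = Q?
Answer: -1148643/1846352 ≈ -0.62212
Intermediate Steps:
l(X) = -7 + X
(A(-662, 331) + (-2297195 + k(l(-25))))/(888611 + 2804093) = (331 + (-2297195 + (-390 + (-7 - 25))))/(888611 + 2804093) = (331 + (-2297195 + (-390 - 32)))/3692704 = (331 + (-2297195 - 422))*(1/3692704) = (331 - 2297617)*(1/3692704) = -2297286*1/3692704 = -1148643/1846352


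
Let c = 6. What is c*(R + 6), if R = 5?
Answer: 66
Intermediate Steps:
c*(R + 6) = 6*(5 + 6) = 6*11 = 66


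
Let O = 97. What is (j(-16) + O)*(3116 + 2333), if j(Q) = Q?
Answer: 441369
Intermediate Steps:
(j(-16) + O)*(3116 + 2333) = (-16 + 97)*(3116 + 2333) = 81*5449 = 441369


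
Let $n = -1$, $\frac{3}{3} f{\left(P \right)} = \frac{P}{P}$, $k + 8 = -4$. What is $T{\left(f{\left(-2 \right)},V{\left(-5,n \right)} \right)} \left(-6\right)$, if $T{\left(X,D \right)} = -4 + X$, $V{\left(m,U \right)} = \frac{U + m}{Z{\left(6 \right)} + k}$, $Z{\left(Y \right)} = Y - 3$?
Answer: $18$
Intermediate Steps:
$Z{\left(Y \right)} = -3 + Y$
$k = -12$ ($k = -8 - 4 = -12$)
$f{\left(P \right)} = 1$ ($f{\left(P \right)} = \frac{P}{P} = 1$)
$V{\left(m,U \right)} = - \frac{U}{9} - \frac{m}{9}$ ($V{\left(m,U \right)} = \frac{U + m}{\left(-3 + 6\right) - 12} = \frac{U + m}{3 - 12} = \frac{U + m}{-9} = \left(U + m\right) \left(- \frac{1}{9}\right) = - \frac{U}{9} - \frac{m}{9}$)
$T{\left(f{\left(-2 \right)},V{\left(-5,n \right)} \right)} \left(-6\right) = \left(-4 + 1\right) \left(-6\right) = \left(-3\right) \left(-6\right) = 18$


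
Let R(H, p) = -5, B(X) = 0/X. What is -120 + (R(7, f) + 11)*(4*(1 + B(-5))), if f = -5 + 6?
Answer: -96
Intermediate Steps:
B(X) = 0
f = 1
-120 + (R(7, f) + 11)*(4*(1 + B(-5))) = -120 + (-5 + 11)*(4*(1 + 0)) = -120 + 6*(4*1) = -120 + 6*4 = -120 + 24 = -96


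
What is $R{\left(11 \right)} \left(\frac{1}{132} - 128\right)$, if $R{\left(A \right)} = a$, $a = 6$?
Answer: $- \frac{16895}{22} \approx -767.95$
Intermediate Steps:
$R{\left(A \right)} = 6$
$R{\left(11 \right)} \left(\frac{1}{132} - 128\right) = 6 \left(\frac{1}{132} - 128\right) = 6 \left(- \frac{16895}{132}\right) = - \frac{16895}{22}$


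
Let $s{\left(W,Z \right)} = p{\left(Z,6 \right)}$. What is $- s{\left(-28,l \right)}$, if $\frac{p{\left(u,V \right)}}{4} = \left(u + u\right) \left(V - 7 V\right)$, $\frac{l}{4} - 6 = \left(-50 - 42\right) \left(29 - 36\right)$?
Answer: $748800$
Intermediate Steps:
$l = 2600$ ($l = 24 + 4 \left(-50 - 42\right) \left(29 - 36\right) = 24 + 4 \left(\left(-92\right) \left(-7\right)\right) = 24 + 4 \cdot 644 = 24 + 2576 = 2600$)
$p{\left(u,V \right)} = - 48 V u$ ($p{\left(u,V \right)} = 4 \left(u + u\right) \left(V - 7 V\right) = 4 \cdot 2 u \left(- 6 V\right) = 4 \left(- 12 V u\right) = - 48 V u$)
$s{\left(W,Z \right)} = - 288 Z$ ($s{\left(W,Z \right)} = \left(-48\right) 6 Z = - 288 Z$)
$- s{\left(-28,l \right)} = - \left(-288\right) 2600 = \left(-1\right) \left(-748800\right) = 748800$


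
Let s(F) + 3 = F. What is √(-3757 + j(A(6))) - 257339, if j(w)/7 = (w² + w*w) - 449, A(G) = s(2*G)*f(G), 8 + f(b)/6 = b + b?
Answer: -257339 + 2*√161571 ≈ -2.5654e+5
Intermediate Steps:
f(b) = -48 + 12*b (f(b) = -48 + 6*(b + b) = -48 + 6*(2*b) = -48 + 12*b)
s(F) = -3 + F
A(G) = (-48 + 12*G)*(-3 + 2*G) (A(G) = (-3 + 2*G)*(-48 + 12*G) = (-48 + 12*G)*(-3 + 2*G))
j(w) = -3143 + 14*w² (j(w) = 7*((w² + w*w) - 449) = 7*((w² + w²) - 449) = 7*(2*w² - 449) = 7*(-449 + 2*w²) = -3143 + 14*w²)
√(-3757 + j(A(6))) - 257339 = √(-3757 + (-3143 + 14*(12*(-4 + 6)*(-3 + 2*6))²)) - 257339 = √(-3757 + (-3143 + 14*(12*2*(-3 + 12))²)) - 257339 = √(-3757 + (-3143 + 14*(12*2*9)²)) - 257339 = √(-3757 + (-3143 + 14*216²)) - 257339 = √(-3757 + (-3143 + 14*46656)) - 257339 = √(-3757 + (-3143 + 653184)) - 257339 = √(-3757 + 650041) - 257339 = √646284 - 257339 = 2*√161571 - 257339 = -257339 + 2*√161571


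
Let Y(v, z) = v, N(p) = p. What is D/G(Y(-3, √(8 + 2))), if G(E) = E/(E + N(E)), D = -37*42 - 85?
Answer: -3278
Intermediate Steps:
D = -1639 (D = -1554 - 85 = -1639)
G(E) = ½ (G(E) = E/(E + E) = E/((2*E)) = (1/(2*E))*E = ½)
D/G(Y(-3, √(8 + 2))) = -1639/½ = -1639*2 = -3278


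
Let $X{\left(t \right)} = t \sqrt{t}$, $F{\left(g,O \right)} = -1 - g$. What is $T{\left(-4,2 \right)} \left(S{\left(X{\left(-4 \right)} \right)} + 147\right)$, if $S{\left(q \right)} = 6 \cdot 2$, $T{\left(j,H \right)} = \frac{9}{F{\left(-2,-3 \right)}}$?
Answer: $1431$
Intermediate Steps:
$X{\left(t \right)} = t^{\frac{3}{2}}$
$T{\left(j,H \right)} = 9$ ($T{\left(j,H \right)} = \frac{9}{-1 - -2} = \frac{9}{-1 + 2} = \frac{9}{1} = 9 \cdot 1 = 9$)
$S{\left(q \right)} = 12$
$T{\left(-4,2 \right)} \left(S{\left(X{\left(-4 \right)} \right)} + 147\right) = 9 \left(12 + 147\right) = 9 \cdot 159 = 1431$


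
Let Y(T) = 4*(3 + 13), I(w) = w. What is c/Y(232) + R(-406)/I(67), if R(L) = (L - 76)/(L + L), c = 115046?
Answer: 782374179/435232 ≈ 1797.6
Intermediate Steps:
Y(T) = 64 (Y(T) = 4*16 = 64)
R(L) = (-76 + L)/(2*L) (R(L) = (-76 + L)/((2*L)) = (-76 + L)*(1/(2*L)) = (-76 + L)/(2*L))
c/Y(232) + R(-406)/I(67) = 115046/64 + ((½)*(-76 - 406)/(-406))/67 = 115046*(1/64) + ((½)*(-1/406)*(-482))*(1/67) = 57523/32 + (241/406)*(1/67) = 57523/32 + 241/27202 = 782374179/435232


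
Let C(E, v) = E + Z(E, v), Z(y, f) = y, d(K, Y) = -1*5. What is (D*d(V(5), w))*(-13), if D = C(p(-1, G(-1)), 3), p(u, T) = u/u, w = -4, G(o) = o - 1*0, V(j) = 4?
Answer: 130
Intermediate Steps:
G(o) = o (G(o) = o + 0 = o)
d(K, Y) = -5
p(u, T) = 1
C(E, v) = 2*E (C(E, v) = E + E = 2*E)
D = 2 (D = 2*1 = 2)
(D*d(V(5), w))*(-13) = (2*(-5))*(-13) = -10*(-13) = 130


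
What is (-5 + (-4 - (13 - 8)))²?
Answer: 196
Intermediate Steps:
(-5 + (-4 - (13 - 8)))² = (-5 + (-4 - 1*5))² = (-5 + (-4 - 5))² = (-5 - 9)² = (-14)² = 196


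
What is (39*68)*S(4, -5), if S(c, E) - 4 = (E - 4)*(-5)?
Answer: 129948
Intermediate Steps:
S(c, E) = 24 - 5*E (S(c, E) = 4 + (E - 4)*(-5) = 4 + (-4 + E)*(-5) = 4 + (20 - 5*E) = 24 - 5*E)
(39*68)*S(4, -5) = (39*68)*(24 - 5*(-5)) = 2652*(24 + 25) = 2652*49 = 129948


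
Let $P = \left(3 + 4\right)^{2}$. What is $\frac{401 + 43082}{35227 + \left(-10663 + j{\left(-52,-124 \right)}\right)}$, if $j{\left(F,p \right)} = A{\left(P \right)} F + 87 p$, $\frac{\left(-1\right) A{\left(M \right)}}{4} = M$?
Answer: $\frac{43483}{23968} \approx 1.8142$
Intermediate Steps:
$P = 49$ ($P = 7^{2} = 49$)
$A{\left(M \right)} = - 4 M$
$j{\left(F,p \right)} = - 196 F + 87 p$ ($j{\left(F,p \right)} = \left(-4\right) 49 F + 87 p = - 196 F + 87 p$)
$\frac{401 + 43082}{35227 + \left(-10663 + j{\left(-52,-124 \right)}\right)} = \frac{401 + 43082}{35227 + \left(-10663 + \left(\left(-196\right) \left(-52\right) + 87 \left(-124\right)\right)\right)} = \frac{43483}{35227 + \left(-10663 + \left(10192 - 10788\right)\right)} = \frac{43483}{35227 - 11259} = \frac{43483}{23968}$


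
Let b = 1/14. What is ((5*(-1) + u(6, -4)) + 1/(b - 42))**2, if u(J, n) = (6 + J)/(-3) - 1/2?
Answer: 125014761/1378276 ≈ 90.704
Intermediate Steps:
u(J, n) = -5/2 - J/3 (u(J, n) = (6 + J)*(-1/3) - 1*1/2 = (-2 - J/3) - 1/2 = -5/2 - J/3)
b = 1/14 ≈ 0.071429
((5*(-1) + u(6, -4)) + 1/(b - 42))**2 = ((5*(-1) + (-5/2 - 1/3*6)) + 1/(1/14 - 42))**2 = ((-5 + (-5/2 - 2)) + 1/(-587/14))**2 = ((-5 - 9/2) - 14/587)**2 = (-19/2 - 14/587)**2 = (-11181/1174)**2 = 125014761/1378276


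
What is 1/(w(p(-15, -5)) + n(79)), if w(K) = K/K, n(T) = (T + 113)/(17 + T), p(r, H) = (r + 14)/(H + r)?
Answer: 1/3 ≈ 0.33333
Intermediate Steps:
p(r, H) = (14 + r)/(H + r)
n(T) = (113 + T)/(17 + T)
w(K) = 1
1/(w(p(-15, -5)) + n(79)) = 1/(1 + (113 + 79)/(17 + 79)) = 1/(1 + 192/96) = 1/(1 + (1/96)*192) = 1/(1 + 2) = 1/3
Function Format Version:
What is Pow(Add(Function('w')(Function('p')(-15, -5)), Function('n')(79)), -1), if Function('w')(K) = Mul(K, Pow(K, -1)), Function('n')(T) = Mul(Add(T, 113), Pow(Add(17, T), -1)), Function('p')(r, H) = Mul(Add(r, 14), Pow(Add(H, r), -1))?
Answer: Rational(1, 3) ≈ 0.33333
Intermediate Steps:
Function('p')(r, H) = Mul(Pow(Add(H, r), -1), Add(14, r)) (Function('p')(r, H) = Mul(Add(14, r), Pow(Add(H, r), -1)) = Mul(Pow(Add(H, r), -1), Add(14, r)))
Function('n')(T) = Mul(Pow(Add(17, T), -1), Add(113, T)) (Function('n')(T) = Mul(Add(113, T), Pow(Add(17, T), -1)) = Mul(Pow(Add(17, T), -1), Add(113, T)))
Function('w')(K) = 1
Pow(Add(Function('w')(Function('p')(-15, -5)), Function('n')(79)), -1) = Pow(Add(1, Mul(Pow(Add(17, 79), -1), Add(113, 79))), -1) = Pow(Add(1, Mul(Pow(96, -1), 192)), -1) = Pow(Add(1, Mul(Rational(1, 96), 192)), -1) = Pow(Add(1, 2), -1) = Pow(3, -1) = Rational(1, 3)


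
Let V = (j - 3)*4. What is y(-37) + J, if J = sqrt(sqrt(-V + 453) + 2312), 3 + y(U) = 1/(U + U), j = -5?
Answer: -223/74 + sqrt(2312 + sqrt(485)) ≈ 45.298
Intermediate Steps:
V = -32 (V = (-5 - 3)*4 = -8*4 = -32)
y(U) = -3 + 1/(2*U) (y(U) = -3 + 1/(U + U) = -3 + 1/(2*U))
J = sqrt(2312 + sqrt(485)) (J = sqrt(sqrt(-1*(-32) + 453) + 2312) = sqrt(sqrt(32 + 453) + 2312) = sqrt(sqrt(485) + 2312) = sqrt(2312 + sqrt(485)) ≈ 48.312)
y(-37) + J = (-3 + (1/2)/(-37)) + sqrt(2312 + sqrt(485)) = (-3 + (1/2)*(-1/37)) + sqrt(2312 + sqrt(485)) = (-3 - 1/74) + sqrt(2312 + sqrt(485)) = -223/74 + sqrt(2312 + sqrt(485))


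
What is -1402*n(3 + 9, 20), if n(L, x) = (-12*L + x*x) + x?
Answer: -386952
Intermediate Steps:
n(L, x) = x + x² - 12*L (n(L, x) = (-12*L + x²) + x = (x² - 12*L) + x = x + x² - 12*L)
-1402*n(3 + 9, 20) = -1402*(20 + 20² - 12*(3 + 9)) = -1402*(20 + 400 - 12*12) = -1402*(20 + 400 - 144) = -1402*276 = -386952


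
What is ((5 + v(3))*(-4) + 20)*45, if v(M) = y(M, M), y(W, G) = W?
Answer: -540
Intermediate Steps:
v(M) = M
((5 + v(3))*(-4) + 20)*45 = ((5 + 3)*(-4) + 20)*45 = (8*(-4) + 20)*45 = (-32 + 20)*45 = -12*45 = -540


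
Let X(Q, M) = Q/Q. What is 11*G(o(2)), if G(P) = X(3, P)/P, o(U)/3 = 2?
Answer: 11/6 ≈ 1.8333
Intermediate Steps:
X(Q, M) = 1
o(U) = 6 (o(U) = 3*2 = 6)
G(P) = 1/P
11*G(o(2)) = 11/6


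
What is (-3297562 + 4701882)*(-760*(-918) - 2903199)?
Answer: -3097254442080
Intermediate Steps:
(-3297562 + 4701882)*(-760*(-918) - 2903199) = 1404320*(697680 - 2903199) = 1404320*(-2205519) = -3097254442080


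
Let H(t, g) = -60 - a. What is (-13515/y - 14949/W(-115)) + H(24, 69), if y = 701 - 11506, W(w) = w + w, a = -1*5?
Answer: 5589829/497030 ≈ 11.246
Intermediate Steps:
a = -5
W(w) = 2*w
H(t, g) = -55 (H(t, g) = -60 - 1*(-5) = -60 + 5 = -55)
y = -10805
(-13515/y - 14949/W(-115)) + H(24, 69) = (-13515/(-10805) - 14949/(2*(-115))) - 55 = (-13515*(-1/10805) - 14949/(-230)) - 55 = (2703/2161 - 14949*(-1/230)) - 55 = (2703/2161 + 14949/230) - 55 = 32926479/497030 - 55 = 5589829/497030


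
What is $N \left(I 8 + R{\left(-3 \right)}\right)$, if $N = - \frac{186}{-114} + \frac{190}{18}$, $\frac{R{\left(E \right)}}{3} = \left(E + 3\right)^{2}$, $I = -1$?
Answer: $- \frac{16672}{171} \approx -97.497$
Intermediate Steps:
$R{\left(E \right)} = 3 \left(3 + E\right)^{2}$ ($R{\left(E \right)} = 3 \left(E + 3\right)^{2} = 3 \left(3 + E\right)^{2}$)
$N = \frac{2084}{171}$ ($N = \left(-186\right) \left(- \frac{1}{114}\right) + 190 \cdot \frac{1}{18} = \frac{31}{19} + \frac{95}{9} = \frac{2084}{171} \approx 12.187$)
$N \left(I 8 + R{\left(-3 \right)}\right) = \frac{2084 \left(\left(-1\right) 8 + 3 \left(3 - 3\right)^{2}\right)}{171} = \frac{2084 \left(-8 + 3 \cdot 0^{2}\right)}{171} = \frac{2084 \left(-8 + 3 \cdot 0\right)}{171} = \frac{2084 \left(-8 + 0\right)}{171} = \frac{2084}{171} \left(-8\right) = - \frac{16672}{171}$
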